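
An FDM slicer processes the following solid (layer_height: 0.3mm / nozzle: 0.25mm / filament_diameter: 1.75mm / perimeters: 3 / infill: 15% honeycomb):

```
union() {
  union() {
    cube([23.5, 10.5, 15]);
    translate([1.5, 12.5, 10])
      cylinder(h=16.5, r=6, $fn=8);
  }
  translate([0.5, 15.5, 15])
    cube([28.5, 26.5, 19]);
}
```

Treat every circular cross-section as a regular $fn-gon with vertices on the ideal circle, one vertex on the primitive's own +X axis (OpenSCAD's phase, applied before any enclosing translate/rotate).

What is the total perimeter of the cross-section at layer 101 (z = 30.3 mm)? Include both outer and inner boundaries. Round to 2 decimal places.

At z = 30.3 mm: the cube does not reach this height (z outside [0, 15]); the cylinder at (1.5, 12.5) is absent (z outside [10, 26.5]); Taking the union: nothing is present at this height; the cube at (0.5, 15.5) (footprint 28.5×26.5) is included at this height (perimeter 110.00 mm); Combining (union): only the 28.5×26.5 cube at (0.5, 15.5) is present, so the union is just that shape — boundary = 110.00 mm. Overall, the cross-section is a single solid region. Total boundary length (outer) = 110.00 mm.

110.00 mm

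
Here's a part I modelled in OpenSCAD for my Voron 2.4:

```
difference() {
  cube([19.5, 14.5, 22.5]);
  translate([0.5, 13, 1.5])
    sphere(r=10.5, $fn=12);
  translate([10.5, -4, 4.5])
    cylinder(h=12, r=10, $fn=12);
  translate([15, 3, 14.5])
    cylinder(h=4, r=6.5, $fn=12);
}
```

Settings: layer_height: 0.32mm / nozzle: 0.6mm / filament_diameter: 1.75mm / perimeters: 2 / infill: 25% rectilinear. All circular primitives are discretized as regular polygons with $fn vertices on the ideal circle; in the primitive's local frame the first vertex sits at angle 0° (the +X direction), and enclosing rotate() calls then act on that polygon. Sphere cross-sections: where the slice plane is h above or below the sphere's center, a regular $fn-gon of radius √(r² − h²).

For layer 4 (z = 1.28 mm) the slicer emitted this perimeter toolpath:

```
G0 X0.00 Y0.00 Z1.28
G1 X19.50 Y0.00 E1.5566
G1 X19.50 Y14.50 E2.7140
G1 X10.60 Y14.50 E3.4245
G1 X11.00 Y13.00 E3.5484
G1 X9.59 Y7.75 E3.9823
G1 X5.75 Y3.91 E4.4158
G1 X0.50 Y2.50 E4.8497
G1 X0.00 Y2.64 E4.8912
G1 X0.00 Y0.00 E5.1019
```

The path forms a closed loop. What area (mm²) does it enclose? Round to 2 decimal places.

Apply the shoelace formula to the sequence of (X, Y) vertices; enclosed area = 178.68 mm².

178.68 mm²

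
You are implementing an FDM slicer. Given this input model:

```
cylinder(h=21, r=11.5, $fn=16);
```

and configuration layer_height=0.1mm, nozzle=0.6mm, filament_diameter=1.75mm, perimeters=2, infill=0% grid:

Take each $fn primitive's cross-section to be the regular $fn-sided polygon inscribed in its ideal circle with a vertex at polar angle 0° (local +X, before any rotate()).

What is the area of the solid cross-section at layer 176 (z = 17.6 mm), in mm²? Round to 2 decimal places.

At z = 17.6 mm: the cylinder: section is a regular 16-gon, circumradius r=11.5 (area = (16/2)·11.500²·sin(360°/16) = 404.88 mm²). Overall, the cross-section is a single solid region. Net area = 404.88 mm².

404.88 mm²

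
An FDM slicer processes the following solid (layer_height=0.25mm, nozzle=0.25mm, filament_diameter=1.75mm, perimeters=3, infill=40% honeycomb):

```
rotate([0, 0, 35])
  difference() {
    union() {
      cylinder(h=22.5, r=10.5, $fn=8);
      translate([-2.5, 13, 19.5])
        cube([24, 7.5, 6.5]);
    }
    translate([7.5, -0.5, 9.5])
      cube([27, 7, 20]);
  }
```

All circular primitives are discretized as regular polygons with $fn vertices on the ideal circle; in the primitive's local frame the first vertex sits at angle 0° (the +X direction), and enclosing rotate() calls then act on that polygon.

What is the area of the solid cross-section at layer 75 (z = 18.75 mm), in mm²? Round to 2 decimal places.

299.64 mm²

At z = 18.75 mm: the r=10.5 cylinder gives a regular 8-gon of circumradius 10.5 (constant along its height) (area = (8/2)·10.500²·sin(360°/8) = 311.83 mm²); the cube at (-2.5, 13) is not intersected at this z (z outside [19.5, 26]); Taking the union: only the r=10.5 cylinder is present, so the union is just that shape — area = 311.83 mm²; the 27×7 cube at (7.5, -0.5) contributes its full rectangle (area 189.00 mm²); After the difference (first − rest): starting from the result so far (311.83 mm²), the 27×7 cube at (7.5, -0.5) partially overlaps it — only the 12.20 mm² overlap (of its 189.00 mm²) is removed, clipping the outline — area = 299.64 mm²; (rotated 35° about Z; rotation is an isometry so areas/perimeters/island counts are preserved). Overall, the cross-section is a single solid region. Net area = 299.64 mm².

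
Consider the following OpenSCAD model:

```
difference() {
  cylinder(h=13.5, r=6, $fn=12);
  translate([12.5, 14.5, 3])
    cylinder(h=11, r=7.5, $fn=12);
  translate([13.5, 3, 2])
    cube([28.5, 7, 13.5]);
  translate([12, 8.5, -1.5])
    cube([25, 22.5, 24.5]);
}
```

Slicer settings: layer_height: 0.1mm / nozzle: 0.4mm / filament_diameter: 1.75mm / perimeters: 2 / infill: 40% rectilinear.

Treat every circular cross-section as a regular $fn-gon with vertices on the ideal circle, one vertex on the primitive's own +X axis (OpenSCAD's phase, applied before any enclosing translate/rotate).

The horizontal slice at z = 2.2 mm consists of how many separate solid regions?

At z = 2.2 mm: the r=6 cylinder gives a regular 12-gon of circumradius 6 (constant along its height); the cylinder at (12.5, 14.5) is absent (z outside [3, 14]); the cube at (13.5, 3) is present — its section is the full 28.5×7 rectangle; the cube at (12, 8.5) is present — its section is the full 25×22.5 rectangle; Taking the first minus the rest: starting from the r=6 cylinder, the 28.5×7 cube at (13.5, 3) misses the remaining region (no effect); the 25×22.5 cube at (12, 8.5) misses the remaining region (no effect) — 1 connected region. The result has 1 disconnected region.

1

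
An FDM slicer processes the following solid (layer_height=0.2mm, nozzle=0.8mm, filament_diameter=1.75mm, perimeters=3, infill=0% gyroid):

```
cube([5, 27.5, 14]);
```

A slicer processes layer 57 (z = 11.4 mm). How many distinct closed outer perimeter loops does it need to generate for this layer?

1

At z = 11.4 mm: the 5×27.5 cube contributes its full rectangle. The result has 1 disconnected region.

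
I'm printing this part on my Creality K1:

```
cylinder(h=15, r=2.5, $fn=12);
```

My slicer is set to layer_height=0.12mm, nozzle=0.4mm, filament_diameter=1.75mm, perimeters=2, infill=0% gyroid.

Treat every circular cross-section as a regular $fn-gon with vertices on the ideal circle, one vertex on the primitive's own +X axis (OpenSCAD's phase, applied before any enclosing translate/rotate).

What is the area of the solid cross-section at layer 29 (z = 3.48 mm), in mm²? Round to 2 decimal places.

18.75 mm²

At z = 3.48 mm: the r=2.5 cylinder contributes a regular 12-gon of circumradius 2.5 (area = (12/2)·2.500²·sin(360°/12) = 18.75 mm²). Overall, the cross-section is a single solid region. Net area = 18.75 mm².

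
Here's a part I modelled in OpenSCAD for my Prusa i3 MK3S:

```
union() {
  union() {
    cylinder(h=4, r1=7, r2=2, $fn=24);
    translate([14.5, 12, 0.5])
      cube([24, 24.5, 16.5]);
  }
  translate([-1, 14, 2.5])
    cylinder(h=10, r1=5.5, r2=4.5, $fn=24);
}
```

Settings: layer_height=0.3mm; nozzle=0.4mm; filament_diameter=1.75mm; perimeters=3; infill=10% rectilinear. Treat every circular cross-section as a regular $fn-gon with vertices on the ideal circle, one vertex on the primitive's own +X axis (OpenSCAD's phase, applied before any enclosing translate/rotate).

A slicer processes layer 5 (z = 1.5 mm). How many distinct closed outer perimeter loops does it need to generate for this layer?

At z = 1.5 mm: the cone: at t=0.375 of its height the radius interpolates to r₁+(r₂−r₁)t = 5.125, giving a regular 24-gon of that circumradius; the 24×24.5 cube at (14.5, 12) contributes its full rectangle; Combining (union): the 2 present regions are separate (no shared area or edge), so areas and boundary lengths simply add and each stays a separate island — 2 connected regions; the cone at (-1, 14) is absent (z outside [2.5, 12.5]); Taking the union: only the result so far is present, so the union is just that shape — 2 connected regions. The result has 2 disconnected regions.

2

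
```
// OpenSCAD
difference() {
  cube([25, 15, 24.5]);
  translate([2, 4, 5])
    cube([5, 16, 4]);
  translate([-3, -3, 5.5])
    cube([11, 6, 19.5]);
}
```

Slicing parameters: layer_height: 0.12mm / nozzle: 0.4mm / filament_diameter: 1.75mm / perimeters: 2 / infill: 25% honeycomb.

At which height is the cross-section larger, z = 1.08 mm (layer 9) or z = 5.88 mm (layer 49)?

Layer 9 (z = 1.08): the 25×15 cube contributes its full rectangle (area 375.00 mm²); the cube at (2, 4) does not reach this height (z outside [5, 9]); the cube at (-3, -3) is absent (z outside [5.5, 25]); After the difference (first − rest): none of the subtracted shapes is present at this height, so the 25×15 cube is unchanged — area = 375.00 mm². So its area = 375.00 mm². Layer 49 (z = 5.88): the cube (footprint 25×15) is included at this height (area 375.00 mm²); the cube at (2, 4) (footprint 5×16) is included at this height (area 80.00 mm²); the cube at (-3, -3) (footprint 11×6) is included at this height (area 66.00 mm²); Subtracting the remaining from the first: starting from the 25×15 cube (375.00 mm²), the 5×16 cube at (2, 4) partially overlaps it — only the 55.00 mm² overlap (of its 80.00 mm²) is removed, clipping the outline; the 11×6 cube at (-3, -3) partially overlaps it — only the 24.00 mm² overlap (of its 66.00 mm²) is removed, clipping the outline — area = 296.00 mm². So its area = 296.00 mm². Layer 9 is larger (375.00 vs 296.00 mm²).

layer 9 (z = 1.08 mm)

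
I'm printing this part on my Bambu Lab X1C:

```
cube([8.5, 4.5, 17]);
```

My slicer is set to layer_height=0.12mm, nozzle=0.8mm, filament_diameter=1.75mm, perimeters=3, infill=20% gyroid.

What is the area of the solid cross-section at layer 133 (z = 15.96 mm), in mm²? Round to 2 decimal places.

At z = 15.96 mm: the cube (footprint 8.5×4.5) is included at this height (area 38.25 mm²). Overall, the cross-section is a single solid region. Net area = 38.25 mm².

38.25 mm²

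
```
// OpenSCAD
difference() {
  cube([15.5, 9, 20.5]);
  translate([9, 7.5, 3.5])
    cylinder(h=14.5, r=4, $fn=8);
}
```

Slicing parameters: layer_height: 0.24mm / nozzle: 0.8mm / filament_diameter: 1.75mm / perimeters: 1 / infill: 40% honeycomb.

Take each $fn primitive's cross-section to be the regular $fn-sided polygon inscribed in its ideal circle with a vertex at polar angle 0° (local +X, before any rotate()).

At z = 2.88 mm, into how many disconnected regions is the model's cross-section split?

At z = 2.88 mm: the cube (footprint 15.5×9) is included at this height; the cylinder at (9, 7.5) does not reach this height (z outside [3.5, 18]); After the difference (first − rest): none of the subtracted shapes is present at this height, so the 15.5×9 cube is unchanged — 1 connected region. The result has 1 disconnected region.

1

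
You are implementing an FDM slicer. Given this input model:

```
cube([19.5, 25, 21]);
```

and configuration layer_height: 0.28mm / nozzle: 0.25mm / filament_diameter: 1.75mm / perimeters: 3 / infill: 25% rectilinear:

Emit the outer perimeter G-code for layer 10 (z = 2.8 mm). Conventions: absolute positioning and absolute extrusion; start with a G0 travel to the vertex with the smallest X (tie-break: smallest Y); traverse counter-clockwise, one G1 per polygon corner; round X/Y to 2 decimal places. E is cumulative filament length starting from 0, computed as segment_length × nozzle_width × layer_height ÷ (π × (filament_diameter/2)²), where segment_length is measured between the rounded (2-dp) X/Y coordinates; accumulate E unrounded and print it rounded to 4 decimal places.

G0 X0.00 Y0.00 Z2.80
G1 X19.50 Y0.00 E0.5675
G1 X19.50 Y25.00 E1.2951
G1 X0.00 Y25.00 E1.8626
G1 X0.00 Y0.00 E2.5901

At z = 2.8 mm: the cube (footprint 19.5×25) is included at this height. The outline is a single polygon with 4 vertices. Extrusion per mm of travel: 0.25 × 0.28 / (π × 0.875²) = 0.029103. Accumulating E over each segment gives final E = 2.5901.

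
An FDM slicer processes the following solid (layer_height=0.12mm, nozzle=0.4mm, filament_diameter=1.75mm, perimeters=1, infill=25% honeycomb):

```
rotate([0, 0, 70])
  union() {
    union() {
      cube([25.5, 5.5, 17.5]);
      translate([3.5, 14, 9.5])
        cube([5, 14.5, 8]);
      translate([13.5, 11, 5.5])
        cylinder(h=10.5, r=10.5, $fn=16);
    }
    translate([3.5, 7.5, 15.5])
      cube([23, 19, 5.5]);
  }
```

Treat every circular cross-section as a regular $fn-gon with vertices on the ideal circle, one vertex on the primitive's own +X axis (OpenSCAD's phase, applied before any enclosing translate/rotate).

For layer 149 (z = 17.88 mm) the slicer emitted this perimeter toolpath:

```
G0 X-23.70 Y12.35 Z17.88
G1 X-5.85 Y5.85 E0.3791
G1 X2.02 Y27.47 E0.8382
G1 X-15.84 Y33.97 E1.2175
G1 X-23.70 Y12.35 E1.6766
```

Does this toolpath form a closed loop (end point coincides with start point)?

yes

Start point (G0): (-23.70, 12.35). End point (last G1): the path returns to the start — closed.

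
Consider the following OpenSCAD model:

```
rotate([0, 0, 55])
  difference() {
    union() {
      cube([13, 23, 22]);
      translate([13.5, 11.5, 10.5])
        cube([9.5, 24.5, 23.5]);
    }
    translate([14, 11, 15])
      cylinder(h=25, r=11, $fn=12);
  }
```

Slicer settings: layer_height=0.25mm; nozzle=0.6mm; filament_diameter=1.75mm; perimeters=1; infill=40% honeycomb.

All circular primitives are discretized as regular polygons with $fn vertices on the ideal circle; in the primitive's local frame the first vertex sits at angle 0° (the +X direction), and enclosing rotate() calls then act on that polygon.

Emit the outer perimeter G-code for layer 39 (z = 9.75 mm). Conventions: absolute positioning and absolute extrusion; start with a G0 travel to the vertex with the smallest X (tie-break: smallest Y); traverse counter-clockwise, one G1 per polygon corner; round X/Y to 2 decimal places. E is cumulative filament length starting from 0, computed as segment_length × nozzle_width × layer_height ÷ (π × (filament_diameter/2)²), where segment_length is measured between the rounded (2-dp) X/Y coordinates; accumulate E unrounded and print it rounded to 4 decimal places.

G0 X-18.84 Y13.19 Z9.75
G1 X0.00 Y0.00 E1.4342
G1 X7.46 Y10.65 E2.2451
G1 X-11.38 Y23.84 E3.6794
G1 X-18.84 Y13.19 E4.4903

At z = 9.75 mm: the 13×23 cube contributes its full rectangle; the cube at (13.5, 11.5) is not intersected at this z (z outside [10.5, 34]); Taking the union: only the 13×23 cube is present, so the union is just that shape — 1 connected region; the cylinder at (14, 11) is absent (z outside [15, 40]); Subtracting the remaining from the first: none of the subtracted shapes is present at this height, so the result so far is unchanged — 1 connected region; (whole slice rotated 55° about Z — lengths, areas and connectivity unchanged). The outline is a single polygon with 4 vertices. Extrusion per mm of travel: 0.6 × 0.25 / (π × 0.875²) = 0.062363. Accumulating E over each segment gives final E = 4.4903.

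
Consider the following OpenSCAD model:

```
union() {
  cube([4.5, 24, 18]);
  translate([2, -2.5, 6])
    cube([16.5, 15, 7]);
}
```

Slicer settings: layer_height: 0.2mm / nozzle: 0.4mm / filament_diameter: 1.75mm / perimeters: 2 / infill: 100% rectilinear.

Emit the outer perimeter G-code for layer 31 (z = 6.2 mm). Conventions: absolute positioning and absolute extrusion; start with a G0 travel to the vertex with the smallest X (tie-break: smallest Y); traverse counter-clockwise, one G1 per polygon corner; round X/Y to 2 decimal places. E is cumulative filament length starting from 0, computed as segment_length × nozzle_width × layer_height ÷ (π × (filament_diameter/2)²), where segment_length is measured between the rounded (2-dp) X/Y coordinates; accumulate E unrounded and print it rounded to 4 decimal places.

G0 X0.00 Y0.00 Z6.20
G1 X2.00 Y0.00 E0.0665
G1 X2.00 Y-2.50 E0.1497
G1 X18.50 Y-2.50 E0.6985
G1 X18.50 Y12.50 E1.1974
G1 X4.50 Y12.50 E1.6630
G1 X4.50 Y24.00 E2.0455
G1 X0.00 Y24.00 E2.1952
G1 X0.00 Y0.00 E2.9934

At z = 6.2 mm: the cube is present — its section is the full 4.5×24 rectangle; the cube at (2, -2.5) is present — its section is the full 16.5×15 rectangle; Taking the union: the regions partially overlap (shared area 31.25 mm²), so overlapping operands fuse into one piece — 1 connected region. The outline is a single polygon with 8 vertices. Extrusion per mm of travel: 0.4 × 0.2 / (π × 0.875²) = 0.033260. Accumulating E over each segment gives final E = 2.9934.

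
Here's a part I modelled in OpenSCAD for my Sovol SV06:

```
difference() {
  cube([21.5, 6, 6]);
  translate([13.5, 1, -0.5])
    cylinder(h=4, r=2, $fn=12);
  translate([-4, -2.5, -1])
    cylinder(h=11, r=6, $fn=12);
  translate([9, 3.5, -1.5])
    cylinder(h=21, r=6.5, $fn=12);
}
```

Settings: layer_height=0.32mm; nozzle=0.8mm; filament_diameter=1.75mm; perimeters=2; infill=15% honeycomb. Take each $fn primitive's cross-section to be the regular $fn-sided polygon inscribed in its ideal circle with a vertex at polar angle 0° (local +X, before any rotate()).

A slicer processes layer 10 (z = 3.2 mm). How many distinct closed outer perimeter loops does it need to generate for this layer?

2

At z = 3.2 mm: the cube (footprint 21.5×6) is included at this height; the cylinder at (13.5, 1): section is a regular 12-gon, circumradius r=2; the r=6 cylinder at (-4, -2.5) gives a regular 12-gon of circumradius 6 (constant along its height); the r=6.5 cylinder at (9, 3.5) contributes a regular 12-gon of circumradius 6.5; Subtracting the remaining from the first: starting from the 21.5×6 cube, the r=2 cylinder at (13.5, 1) partially overlaps it — only the 9.73 mm² overlap (of its 12.00 mm²) is removed, clipping the outline; the r=6 cylinder at (-4, -2.5) partially overlaps it — only the 1.35 mm² overlap (of its 108.00 mm²) is removed, clipping the outline; the r=6.5 cylinder at (9, 3.5) partially overlaps it — only the 64.37 mm² overlap (of its 126.75 mm²) is removed, clipping the outline — 2 connected regions. The result has 2 disconnected regions.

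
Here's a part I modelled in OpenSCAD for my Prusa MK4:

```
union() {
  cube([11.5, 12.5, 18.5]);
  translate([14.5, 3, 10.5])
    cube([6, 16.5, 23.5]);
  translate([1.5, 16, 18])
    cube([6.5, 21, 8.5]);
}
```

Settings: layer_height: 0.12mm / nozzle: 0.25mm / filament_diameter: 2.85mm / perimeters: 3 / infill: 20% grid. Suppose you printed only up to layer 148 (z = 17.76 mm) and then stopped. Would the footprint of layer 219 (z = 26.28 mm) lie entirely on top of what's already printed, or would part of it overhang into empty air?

part overhangs

Compare the two slices. At z = 17.76: the 11.5×12.5 cube contributes its full rectangle (area 143.75 mm²); the cube at (14.5, 3) is present — its section is the full 6×16.5 rectangle (area 99.00 mm²); the cube at (1.5, 16) does not reach this height (z outside [18, 26.5]); Combining (union): the 2 present regions are separate (no shared area or edge), so areas and boundary lengths simply add and each stays a separate island — area = 242.75 mm². At z = 26.28: the cube is not intersected at this z (z outside [0, 18.5]); the cube at (14.5, 3) (footprint 6×16.5) is included at this height (area 99.00 mm²); the 6.5×21 cube at (1.5, 16) contributes its full rectangle (area 136.50 mm²); Taking the union: the 2 present regions are separate (no shared area or edge), so areas and boundary lengths simply add and each stays a separate island — area = 235.50 mm². Checking containment: at z = 26.28 the cross-section extends beyond the z = 17.76 cross-section by about 136.50 mm².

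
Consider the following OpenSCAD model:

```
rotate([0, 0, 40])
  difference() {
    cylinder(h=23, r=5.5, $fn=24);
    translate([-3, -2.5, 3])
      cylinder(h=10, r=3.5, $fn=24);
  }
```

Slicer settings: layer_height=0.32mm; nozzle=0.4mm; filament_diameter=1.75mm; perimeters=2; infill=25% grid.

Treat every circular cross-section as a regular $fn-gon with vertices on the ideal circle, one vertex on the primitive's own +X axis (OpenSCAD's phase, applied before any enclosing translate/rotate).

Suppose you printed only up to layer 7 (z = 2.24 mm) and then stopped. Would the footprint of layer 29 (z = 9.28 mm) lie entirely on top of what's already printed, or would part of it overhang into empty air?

entirely on top

Compare the two slices. At z = 2.24: the cylinder: section is a regular 24-gon, circumradius r=5.5 (area = (24/2)·5.500²·sin(360°/24) = 93.95 mm²); the cylinder at (-3, -2.5) does not reach this height (z outside [3, 13]); Taking the first minus the rest: none of the subtracted shapes is present at this height, so the r=5.5 cylinder is unchanged — area = 93.95 mm²; (rotated 40° about Z; rotation is an isometry so areas/perimeters/island counts are preserved). At z = 9.28: the r=5.5 cylinder gives a regular 24-gon of circumradius 5.5 (constant along its height) (area = (24/2)·5.500²·sin(360°/24) = 93.95 mm²); the r=3.5 cylinder at (-3, -2.5) gives a regular 24-gon of circumradius 3.5 (constant along its height) (area = (24/2)·3.500²·sin(360°/24) = 38.05 mm²); Taking the first minus the rest: starting from the r=5.5 cylinder (93.95 mm²), the r=3.5 cylinder at (-3, -2.5) partially overlaps it — only the 27.15 mm² overlap (of its 38.05 mm²) is removed, clipping the outline — area = 66.80 mm²; (rotated 40° about Z; rotation is an isometry so areas/perimeters/island counts are preserved). Checking containment: the cross-section at z = 9.28 is a subset of the cross-section at z = 2.24.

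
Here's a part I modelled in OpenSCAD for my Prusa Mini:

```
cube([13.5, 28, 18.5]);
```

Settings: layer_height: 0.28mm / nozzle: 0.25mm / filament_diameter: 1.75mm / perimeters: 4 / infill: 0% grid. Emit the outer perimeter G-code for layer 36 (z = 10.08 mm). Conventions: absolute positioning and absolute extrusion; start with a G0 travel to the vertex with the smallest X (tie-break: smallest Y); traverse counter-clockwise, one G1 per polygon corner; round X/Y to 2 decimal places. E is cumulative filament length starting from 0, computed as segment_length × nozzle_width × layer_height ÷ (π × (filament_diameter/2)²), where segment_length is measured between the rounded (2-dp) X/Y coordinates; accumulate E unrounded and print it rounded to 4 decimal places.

G0 X0.00 Y0.00 Z10.08
G1 X13.50 Y0.00 E0.3929
G1 X13.50 Y28.00 E1.2078
G1 X0.00 Y28.00 E1.6006
G1 X0.00 Y0.00 E2.4155

At z = 10.08 mm: the cube (footprint 13.5×28) is included at this height. The outline is a single polygon with 4 vertices. Extrusion per mm of travel: 0.25 × 0.28 / (π × 0.875²) = 0.029103. Accumulating E over each segment gives final E = 2.4155.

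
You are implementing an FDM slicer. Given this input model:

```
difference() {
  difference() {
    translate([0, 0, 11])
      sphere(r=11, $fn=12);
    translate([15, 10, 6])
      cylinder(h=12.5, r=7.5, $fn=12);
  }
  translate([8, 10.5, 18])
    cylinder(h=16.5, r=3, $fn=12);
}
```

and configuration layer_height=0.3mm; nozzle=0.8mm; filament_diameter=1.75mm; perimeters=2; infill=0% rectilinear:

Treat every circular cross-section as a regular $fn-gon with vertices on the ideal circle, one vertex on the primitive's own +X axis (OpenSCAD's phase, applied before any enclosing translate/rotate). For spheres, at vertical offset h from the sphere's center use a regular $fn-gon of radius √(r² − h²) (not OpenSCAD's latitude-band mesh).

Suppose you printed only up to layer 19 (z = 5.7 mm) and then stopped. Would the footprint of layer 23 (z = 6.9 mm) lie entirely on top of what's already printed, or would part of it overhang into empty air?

part overhangs

Compare the two slices. At z = 5.7: the sphere: section is a regular 12-gon, circumradius = √(r²−h²) = √(11²−5.3²) = 9.639 (area = (12/2)·9.639²·sin(360°/12) = 278.73 mm²); the cylinder at (15, 10) is absent (z outside [6, 18.5]); Taking the first minus the rest: none of the subtracted shapes is present at this height, so the r=11 sphere is unchanged — area = 278.73 mm²; the cylinder at (8, 10.5) is not intersected at this z (z outside [18, 34.5]); After the difference (first − rest): none of the subtracted shapes is present at this height, so the result so far is unchanged — area = 278.73 mm². At z = 6.9: the sphere: section is a regular 12-gon, circumradius = √(r²−h²) = √(11²−4.1²) = 10.207 (area = (12/2)·10.207²·sin(360°/12) = 312.57 mm²); the r=7.5 cylinder at (15, 10) contributes a regular 12-gon of circumradius 7.5 (area = (12/2)·7.500²·sin(360°/12) = 168.75 mm²); After the difference (first − rest): starting from the r=11 sphere (312.57 mm²), the r=7.5 cylinder at (15, 10) misses the remaining region (no effect) — area = 312.57 mm²; the cylinder at (8, 10.5) is absent (z outside [18, 34.5]); Taking the first minus the rest: none of the subtracted shapes is present at this height, so that combined region is unchanged — area = 312.57 mm². Checking containment: at z = 6.9 the cross-section extends beyond the z = 5.7 cross-section by about 33.84 mm².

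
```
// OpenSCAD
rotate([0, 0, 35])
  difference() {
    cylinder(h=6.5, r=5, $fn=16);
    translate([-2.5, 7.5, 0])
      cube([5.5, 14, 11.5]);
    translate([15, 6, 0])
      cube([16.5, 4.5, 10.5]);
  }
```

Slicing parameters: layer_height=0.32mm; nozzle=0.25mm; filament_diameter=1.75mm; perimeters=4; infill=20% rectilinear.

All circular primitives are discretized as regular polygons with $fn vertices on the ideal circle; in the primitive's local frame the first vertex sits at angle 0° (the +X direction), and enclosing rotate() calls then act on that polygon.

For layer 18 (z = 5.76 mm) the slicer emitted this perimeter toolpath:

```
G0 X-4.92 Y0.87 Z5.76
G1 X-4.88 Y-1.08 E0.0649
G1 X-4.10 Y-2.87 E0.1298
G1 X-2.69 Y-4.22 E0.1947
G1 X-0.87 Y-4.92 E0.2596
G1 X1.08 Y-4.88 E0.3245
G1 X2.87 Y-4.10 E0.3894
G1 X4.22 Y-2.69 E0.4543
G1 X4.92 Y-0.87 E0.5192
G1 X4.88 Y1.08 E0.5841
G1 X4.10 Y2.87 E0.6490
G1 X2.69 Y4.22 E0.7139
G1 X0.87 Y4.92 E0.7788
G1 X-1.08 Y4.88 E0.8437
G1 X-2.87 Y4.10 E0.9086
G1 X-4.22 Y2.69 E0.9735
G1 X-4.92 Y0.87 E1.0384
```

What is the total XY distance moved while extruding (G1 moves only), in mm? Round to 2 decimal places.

Sum the Euclidean lengths of each G1 segment: total = 31.22 mm.

31.22 mm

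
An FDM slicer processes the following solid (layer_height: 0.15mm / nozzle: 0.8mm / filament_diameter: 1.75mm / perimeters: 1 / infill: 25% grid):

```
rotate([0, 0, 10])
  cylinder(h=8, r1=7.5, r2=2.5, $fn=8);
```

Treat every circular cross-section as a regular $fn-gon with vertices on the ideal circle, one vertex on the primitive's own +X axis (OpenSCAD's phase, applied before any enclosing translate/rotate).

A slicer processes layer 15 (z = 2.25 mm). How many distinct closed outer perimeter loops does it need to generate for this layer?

At z = 2.25 mm: the cone (r1=7.5→r2=2.5) has section circumradius 6.094 here — a regular 8-gon; (whole slice rotated 10° about Z — lengths, areas and connectivity unchanged). The result has 1 disconnected region.

1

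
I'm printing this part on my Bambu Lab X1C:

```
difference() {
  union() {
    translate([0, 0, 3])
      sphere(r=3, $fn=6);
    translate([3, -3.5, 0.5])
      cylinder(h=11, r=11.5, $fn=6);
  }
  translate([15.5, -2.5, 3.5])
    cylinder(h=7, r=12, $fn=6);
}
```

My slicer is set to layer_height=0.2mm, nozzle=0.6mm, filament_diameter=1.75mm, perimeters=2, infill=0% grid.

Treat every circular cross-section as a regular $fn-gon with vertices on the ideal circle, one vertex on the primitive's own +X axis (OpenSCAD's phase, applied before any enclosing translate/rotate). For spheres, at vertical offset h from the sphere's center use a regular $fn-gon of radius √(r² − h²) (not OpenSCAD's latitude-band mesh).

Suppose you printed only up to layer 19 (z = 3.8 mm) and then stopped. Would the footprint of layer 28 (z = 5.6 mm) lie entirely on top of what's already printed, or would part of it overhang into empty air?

entirely on top

Compare the two slices. At z = 3.8: the r=3 sphere slices to a regular 6-gon of circumradius 2.891 (√(r²−h²) with h=0.8 from center) (area = (6/2)·2.891²·sin(360°/6) = 21.72 mm²); the r=11.5 cylinder at (3, -3.5) gives a regular 6-gon of circumradius 11.5 (constant along its height) (area = (6/2)·11.500²·sin(360°/6) = 343.60 mm²); Taking the union: the r=3 sphere lies entirely inside the r=11.5 cylinder at (3, -3.5), so the union is just the r=11.5 cylinder at (3, -3.5) — area = 343.60 mm²; the cylinder at (15.5, -2.5): section is a regular 6-gon, circumradius r=12 (area = (6/2)·12.000²·sin(360°/6) = 374.12 mm²); After the difference (first − rest): starting from the result so far (343.60 mm²), the r=12 cylinder at (15.5, -2.5) partially overlaps it — only the 104.50 mm² overlap (of its 374.12 mm²) is removed, clipping the outline — area = 239.10 mm². At z = 5.6: the r=3 sphere contributes a regular 6-gon of circumradius √(3²−2.6²) = 1.497 (area = (6/2)·1.497²·sin(360°/6) = 5.82 mm²); the cylinder at (3, -3.5): section is a regular 6-gon, circumradius r=11.5 (area = (6/2)·11.500²·sin(360°/6) = 343.60 mm²); Taking the union: the r=3 sphere lies entirely inside the r=11.5 cylinder at (3, -3.5), so the union is just the r=11.5 cylinder at (3, -3.5) — area = 343.60 mm²; the r=12 cylinder at (15.5, -2.5) contributes a regular 6-gon of circumradius 12 (area = (6/2)·12.000²·sin(360°/6) = 374.12 mm²); After the difference (first − rest): starting from that combined region (343.60 mm²), the r=12 cylinder at (15.5, -2.5) partially overlaps it — only the 104.50 mm² overlap (of its 374.12 mm²) is removed, clipping the outline — area = 239.10 mm². Checking containment: the cross-section at z = 5.6 is a subset of the cross-section at z = 3.8.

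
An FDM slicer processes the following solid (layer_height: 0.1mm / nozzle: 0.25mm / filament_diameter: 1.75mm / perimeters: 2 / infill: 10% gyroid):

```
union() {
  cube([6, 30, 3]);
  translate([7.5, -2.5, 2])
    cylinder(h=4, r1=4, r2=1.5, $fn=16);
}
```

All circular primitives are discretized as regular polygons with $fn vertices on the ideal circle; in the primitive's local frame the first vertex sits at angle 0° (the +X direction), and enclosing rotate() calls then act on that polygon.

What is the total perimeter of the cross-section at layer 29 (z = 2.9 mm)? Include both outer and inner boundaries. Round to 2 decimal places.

91.09 mm

At z = 2.9 mm: the 6×30 cube contributes its full rectangle (perimeter 72.00 mm); the cone at (7.5, -2.5): at t=0.225 of its height the radius interpolates to r₁+(r₂−r₁)t = 3.438, giving a regular 16-gon of that circumradius (perimeter = 2·16·3.438·sin(180°/16) = 21.46 mm); Combining (union): the regions partially overlap (shared area 0.23 mm²), so the edge portions inside another operand are dropped and the merged outline is re-measured after clipping — boundary = 91.09 mm. Overall, the cross-section is a single solid region. Total boundary length (outer) = 91.09 mm.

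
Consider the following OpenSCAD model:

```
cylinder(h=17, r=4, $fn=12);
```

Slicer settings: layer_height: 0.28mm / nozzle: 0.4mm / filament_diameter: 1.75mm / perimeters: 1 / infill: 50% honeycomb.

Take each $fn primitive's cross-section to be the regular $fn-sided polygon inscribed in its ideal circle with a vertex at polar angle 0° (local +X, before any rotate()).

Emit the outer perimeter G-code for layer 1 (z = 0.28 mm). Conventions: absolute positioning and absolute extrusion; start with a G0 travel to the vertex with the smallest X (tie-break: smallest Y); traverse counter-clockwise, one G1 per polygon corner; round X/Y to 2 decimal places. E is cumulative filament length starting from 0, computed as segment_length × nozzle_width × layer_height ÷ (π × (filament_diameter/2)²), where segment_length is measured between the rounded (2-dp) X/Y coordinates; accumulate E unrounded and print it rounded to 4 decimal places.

At z = 0.28 mm: the r=4 cylinder contributes a regular 12-gon of circumradius 4. The outline is a single polygon with 12 vertices. Extrusion per mm of travel: 0.4 × 0.28 / (π × 0.875²) = 0.046564. Accumulating E over each segment gives final E = 1.1563.

G0 X-4.00 Y0.00 Z0.28
G1 X-3.46 Y-2.00 E0.0965
G1 X-2.00 Y-3.46 E0.1926
G1 X0.00 Y-4.00 E0.2891
G1 X2.00 Y-3.46 E0.3855
G1 X3.46 Y-2.00 E0.4817
G1 X4.00 Y0.00 E0.5781
G1 X3.46 Y2.00 E0.6746
G1 X2.00 Y3.46 E0.7707
G1 X0.00 Y4.00 E0.8672
G1 X-2.00 Y3.46 E0.9637
G1 X-3.46 Y2.00 E1.0598
G1 X-4.00 Y0.00 E1.1563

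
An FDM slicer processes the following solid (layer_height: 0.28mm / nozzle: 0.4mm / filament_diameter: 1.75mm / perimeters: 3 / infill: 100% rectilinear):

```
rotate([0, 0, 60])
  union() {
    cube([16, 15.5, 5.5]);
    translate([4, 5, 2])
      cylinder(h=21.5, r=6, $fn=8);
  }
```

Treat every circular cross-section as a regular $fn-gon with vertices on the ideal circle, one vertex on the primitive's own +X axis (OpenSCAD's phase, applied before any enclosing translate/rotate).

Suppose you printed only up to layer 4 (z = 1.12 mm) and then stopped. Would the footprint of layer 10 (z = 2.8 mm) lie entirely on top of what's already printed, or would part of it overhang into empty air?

part overhangs

Compare the two slices. At z = 1.12: the cube is present — its section is the full 16×15.5 rectangle (area 248.00 mm²); the cylinder at (4, 5) does not reach this height (z outside [2, 23.5]); Taking the union: only the 16×15.5 cube is present, so the union is just that shape — area = 248.00 mm²; (rotated 60° about Z; rotation is an isometry so areas/perimeters/island counts are preserved). At z = 2.8: the cube is present — its section is the full 16×15.5 rectangle (area 248.00 mm²); the r=6 cylinder at (4, 5) gives a regular 8-gon of circumradius 6 (constant along its height) (area = (8/2)·6.000²·sin(360°/8) = 101.82 mm²); Combining (union): the regions partially overlap — summed areas 349.82 mm² minus the doubly-counted overlap 89.87 mm² gives 259.95 mm² — area = 259.95 mm²; (whole slice rotated 60° about Z — lengths, areas and connectivity unchanged). Checking containment: at z = 2.8 the cross-section extends beyond the z = 1.12 cross-section by about 11.95 mm².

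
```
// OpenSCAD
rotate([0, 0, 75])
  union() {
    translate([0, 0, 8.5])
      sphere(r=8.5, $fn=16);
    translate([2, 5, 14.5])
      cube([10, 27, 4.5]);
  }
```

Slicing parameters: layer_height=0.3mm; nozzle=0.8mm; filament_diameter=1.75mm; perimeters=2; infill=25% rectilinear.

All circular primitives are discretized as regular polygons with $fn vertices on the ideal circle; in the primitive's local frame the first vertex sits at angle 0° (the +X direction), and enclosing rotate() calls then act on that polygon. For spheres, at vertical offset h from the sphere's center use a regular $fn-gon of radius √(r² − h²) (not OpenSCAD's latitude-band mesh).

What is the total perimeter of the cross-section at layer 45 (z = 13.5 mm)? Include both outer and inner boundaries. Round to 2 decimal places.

42.91 mm

At z = 13.5 mm: the r=8.5 sphere contributes a regular 16-gon of circumradius √(8.5²−5²) = 6.874 (perimeter = 2·16·6.874·sin(180°/16) = 42.91 mm); the cube at (2, 5) is not intersected at this z (z outside [14.5, 19]); Taking the union: only the r=8.5 sphere is present, so the union is just that shape — boundary = 42.91 mm; (rotated 75° about Z; rotation is an isometry so areas/perimeters/island counts are preserved). Overall, the cross-section is a single solid region. Total boundary length (outer) = 42.91 mm.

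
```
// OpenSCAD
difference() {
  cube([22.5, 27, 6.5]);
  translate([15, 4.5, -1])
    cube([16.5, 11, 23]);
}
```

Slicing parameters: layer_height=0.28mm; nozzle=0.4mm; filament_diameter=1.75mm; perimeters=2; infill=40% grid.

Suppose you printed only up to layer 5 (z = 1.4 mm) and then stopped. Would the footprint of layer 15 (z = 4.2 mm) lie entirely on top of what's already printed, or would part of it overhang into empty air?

entirely on top

Compare the two slices. At z = 1.4: the cube (footprint 22.5×27) is included at this height (area 607.50 mm²); the cube at (15, 4.5) (footprint 16.5×11) is included at this height (area 181.50 mm²); Taking the first minus the rest: starting from the 22.5×27 cube (607.50 mm²), the 16.5×11 cube at (15, 4.5) partially overlaps it — only the 82.50 mm² overlap (of its 181.50 mm²) is removed, clipping the outline — area = 525.00 mm². At z = 4.2: the 22.5×27 cube contributes its full rectangle (area 607.50 mm²); the cube at (15, 4.5) is present — its section is the full 16.5×11 rectangle (area 181.50 mm²); Taking the first minus the rest: starting from the 22.5×27 cube (607.50 mm²), the 16.5×11 cube at (15, 4.5) partially overlaps it — only the 82.50 mm² overlap (of its 181.50 mm²) is removed, clipping the outline — area = 525.00 mm². Checking containment: the cross-section at z = 4.2 is a subset of the cross-section at z = 1.4.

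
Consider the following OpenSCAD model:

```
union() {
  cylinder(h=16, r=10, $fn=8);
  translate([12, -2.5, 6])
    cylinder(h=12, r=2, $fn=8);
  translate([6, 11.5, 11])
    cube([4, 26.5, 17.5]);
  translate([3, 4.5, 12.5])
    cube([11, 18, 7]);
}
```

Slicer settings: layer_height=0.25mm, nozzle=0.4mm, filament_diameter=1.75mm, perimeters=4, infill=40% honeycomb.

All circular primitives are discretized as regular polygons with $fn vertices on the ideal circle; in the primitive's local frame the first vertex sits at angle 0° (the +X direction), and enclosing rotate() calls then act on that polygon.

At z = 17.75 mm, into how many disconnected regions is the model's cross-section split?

2

At z = 17.75 mm: the cylinder does not reach this height (z outside [0, 16]); the r=2 cylinder at (12, -2.5) contributes a regular 8-gon of circumradius 2; the cube at (6, 11.5) (footprint 4×26.5) is included at this height; the 11×18 cube at (3, 4.5) contributes its full rectangle; Taking the union: the regions partially overlap (shared area 44.00 mm²), so overlapping operands fuse into one piece — 2 connected regions. The result has 2 disconnected regions.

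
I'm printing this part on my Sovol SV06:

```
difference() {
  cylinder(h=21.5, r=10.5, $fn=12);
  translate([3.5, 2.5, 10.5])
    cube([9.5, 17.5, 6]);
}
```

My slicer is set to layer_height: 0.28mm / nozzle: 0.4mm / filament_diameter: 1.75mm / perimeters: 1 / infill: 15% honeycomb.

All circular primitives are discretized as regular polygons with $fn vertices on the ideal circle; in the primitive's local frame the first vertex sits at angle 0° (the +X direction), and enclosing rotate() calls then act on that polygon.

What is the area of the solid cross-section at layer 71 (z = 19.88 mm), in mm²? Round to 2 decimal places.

At z = 19.88 mm: the cylinder: section is a regular 12-gon, circumradius r=10.5 (area = (12/2)·10.500²·sin(360°/12) = 330.75 mm²); the cube at (3.5, 2.5) is not intersected at this z (z outside [10.5, 16.5]); Taking the first minus the rest: none of the subtracted shapes is present at this height, so the r=10.5 cylinder is unchanged — area = 330.75 mm². Overall, the cross-section is a single solid region. Net area = 330.75 mm².

330.75 mm²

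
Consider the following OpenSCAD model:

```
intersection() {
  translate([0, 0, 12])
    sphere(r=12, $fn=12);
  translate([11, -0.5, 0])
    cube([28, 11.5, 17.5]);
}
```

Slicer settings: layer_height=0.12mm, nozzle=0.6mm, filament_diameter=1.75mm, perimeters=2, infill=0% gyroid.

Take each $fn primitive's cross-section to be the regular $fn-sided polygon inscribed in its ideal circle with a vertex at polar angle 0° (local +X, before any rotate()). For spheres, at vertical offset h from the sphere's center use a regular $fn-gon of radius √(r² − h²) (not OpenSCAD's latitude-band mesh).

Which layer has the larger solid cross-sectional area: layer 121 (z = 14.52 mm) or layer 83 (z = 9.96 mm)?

layer 83 (z = 9.96 mm)

Layer 121 (z = 14.52): the r=12 sphere slices to a regular 12-gon of circumradius 11.732 (√(r²−h²) with h=2.52 from center) (area = (12/2)·11.732²·sin(360°/12) = 412.95 mm²); the 28×11.5 cube at (11, -0.5) contributes its full rectangle (area 322.00 mm²); After intersecting: the 28×11.5 cube at (11, -0.5) partially overlaps the r=12 sphere; clipping to the common part keeps 1.33 mm² — area = 1.33 mm². So its area = 1.33 mm². Layer 83 (z = 9.96): the r=12 sphere slices to a regular 12-gon of circumradius 11.825 (√(r²−h²) with h=2.04 from center) (area = (12/2)·11.825²·sin(360°/12) = 419.52 mm²); the 28×11.5 cube at (11, -0.5) contributes its full rectangle (area 322.00 mm²); Keeping only the common overlap: the 28×11.5 cube at (11, -0.5) partially overlaps the r=12 sphere; clipping to the common part keeps 1.65 mm² — area = 1.65 mm². So its area = 1.65 mm². Layer 83 is larger (1.65 vs 1.33 mm²).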